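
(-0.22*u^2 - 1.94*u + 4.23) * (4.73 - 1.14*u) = 0.2508*u^3 + 1.171*u^2 - 13.9984*u + 20.0079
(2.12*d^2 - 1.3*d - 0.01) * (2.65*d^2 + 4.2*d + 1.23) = 5.618*d^4 + 5.459*d^3 - 2.8789*d^2 - 1.641*d - 0.0123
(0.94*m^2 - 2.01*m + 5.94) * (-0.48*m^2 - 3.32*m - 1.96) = -0.4512*m^4 - 2.156*m^3 + 1.9796*m^2 - 15.7812*m - 11.6424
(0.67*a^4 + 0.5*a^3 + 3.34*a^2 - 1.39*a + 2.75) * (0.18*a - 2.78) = 0.1206*a^5 - 1.7726*a^4 - 0.7888*a^3 - 9.5354*a^2 + 4.3592*a - 7.645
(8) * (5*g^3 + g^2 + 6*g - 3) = 40*g^3 + 8*g^2 + 48*g - 24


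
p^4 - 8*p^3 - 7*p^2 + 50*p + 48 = (p - 8)*(p - 3)*(p + 1)*(p + 2)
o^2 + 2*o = o*(o + 2)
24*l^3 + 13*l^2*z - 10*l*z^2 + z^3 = (-8*l + z)*(-3*l + z)*(l + z)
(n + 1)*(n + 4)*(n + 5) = n^3 + 10*n^2 + 29*n + 20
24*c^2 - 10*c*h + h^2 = (-6*c + h)*(-4*c + h)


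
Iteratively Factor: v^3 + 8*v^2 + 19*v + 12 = (v + 4)*(v^2 + 4*v + 3) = (v + 3)*(v + 4)*(v + 1)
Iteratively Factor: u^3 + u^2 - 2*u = (u - 1)*(u^2 + 2*u) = (u - 1)*(u + 2)*(u)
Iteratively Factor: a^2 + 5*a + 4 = (a + 4)*(a + 1)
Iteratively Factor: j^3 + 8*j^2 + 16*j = (j + 4)*(j^2 + 4*j) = j*(j + 4)*(j + 4)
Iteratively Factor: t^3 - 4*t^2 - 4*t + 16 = (t + 2)*(t^2 - 6*t + 8) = (t - 4)*(t + 2)*(t - 2)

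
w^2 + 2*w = w*(w + 2)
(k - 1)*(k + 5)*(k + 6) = k^3 + 10*k^2 + 19*k - 30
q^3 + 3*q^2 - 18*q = q*(q - 3)*(q + 6)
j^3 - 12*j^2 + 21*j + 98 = (j - 7)^2*(j + 2)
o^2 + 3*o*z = o*(o + 3*z)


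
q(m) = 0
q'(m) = 0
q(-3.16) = 0.00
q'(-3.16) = 0.00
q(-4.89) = 0.00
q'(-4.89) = 0.00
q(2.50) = 0.00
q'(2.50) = 0.00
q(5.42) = 0.00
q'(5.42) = 0.00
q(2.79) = 0.00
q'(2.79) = 0.00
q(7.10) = 0.00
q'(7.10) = 0.00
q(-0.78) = 0.00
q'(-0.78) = 0.00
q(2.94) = 0.00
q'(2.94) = 0.00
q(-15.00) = 0.00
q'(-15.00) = 0.00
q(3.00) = 0.00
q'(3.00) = 0.00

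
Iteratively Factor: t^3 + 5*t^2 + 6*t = (t)*(t^2 + 5*t + 6) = t*(t + 2)*(t + 3)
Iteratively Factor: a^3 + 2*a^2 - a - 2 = (a + 1)*(a^2 + a - 2) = (a - 1)*(a + 1)*(a + 2)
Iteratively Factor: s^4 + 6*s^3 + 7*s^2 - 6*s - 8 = (s - 1)*(s^3 + 7*s^2 + 14*s + 8) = (s - 1)*(s + 2)*(s^2 + 5*s + 4) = (s - 1)*(s + 1)*(s + 2)*(s + 4)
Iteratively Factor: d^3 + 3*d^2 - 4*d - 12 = (d + 2)*(d^2 + d - 6) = (d + 2)*(d + 3)*(d - 2)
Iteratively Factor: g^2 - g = (g - 1)*(g)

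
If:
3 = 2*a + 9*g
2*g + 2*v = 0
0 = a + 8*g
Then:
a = 24/7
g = -3/7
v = 3/7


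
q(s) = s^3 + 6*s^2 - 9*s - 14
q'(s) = 3*s^2 + 12*s - 9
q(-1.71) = 13.93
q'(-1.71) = -20.75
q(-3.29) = 44.94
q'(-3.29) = -16.01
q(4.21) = 129.07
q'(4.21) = 94.69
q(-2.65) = 33.38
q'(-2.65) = -19.73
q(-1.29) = 5.45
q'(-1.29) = -19.49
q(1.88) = -3.07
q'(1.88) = 24.16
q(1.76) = -5.80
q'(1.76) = 21.41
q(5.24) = 247.46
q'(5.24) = 136.25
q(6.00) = 364.00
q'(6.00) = 171.00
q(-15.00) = -1904.00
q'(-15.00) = 486.00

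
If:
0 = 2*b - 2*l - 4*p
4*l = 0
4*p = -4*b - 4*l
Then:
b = 0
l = 0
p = 0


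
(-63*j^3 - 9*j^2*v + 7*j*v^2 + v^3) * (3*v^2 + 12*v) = -189*j^3*v^2 - 756*j^3*v - 27*j^2*v^3 - 108*j^2*v^2 + 21*j*v^4 + 84*j*v^3 + 3*v^5 + 12*v^4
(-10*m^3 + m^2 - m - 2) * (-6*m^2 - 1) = 60*m^5 - 6*m^4 + 16*m^3 + 11*m^2 + m + 2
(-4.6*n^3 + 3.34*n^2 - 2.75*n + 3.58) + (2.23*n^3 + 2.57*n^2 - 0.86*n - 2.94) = -2.37*n^3 + 5.91*n^2 - 3.61*n + 0.64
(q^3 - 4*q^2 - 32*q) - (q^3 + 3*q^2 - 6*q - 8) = -7*q^2 - 26*q + 8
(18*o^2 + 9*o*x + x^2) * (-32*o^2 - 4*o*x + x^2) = -576*o^4 - 360*o^3*x - 50*o^2*x^2 + 5*o*x^3 + x^4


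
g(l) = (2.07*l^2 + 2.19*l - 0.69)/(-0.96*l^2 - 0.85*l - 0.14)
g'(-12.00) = 0.00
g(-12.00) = -2.12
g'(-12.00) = 0.00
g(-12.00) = -2.12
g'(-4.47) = 0.06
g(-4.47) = -1.99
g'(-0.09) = -141.51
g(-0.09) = 12.21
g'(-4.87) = 0.05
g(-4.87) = -2.01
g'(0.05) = -28.88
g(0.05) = 3.11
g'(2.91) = -0.03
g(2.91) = -2.16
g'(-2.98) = 0.21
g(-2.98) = -1.82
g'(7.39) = 0.00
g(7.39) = -2.18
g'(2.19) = -0.08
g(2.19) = -2.12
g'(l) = (1.92*l + 0.85)*(2.07*l^2 + 2.19*l - 0.69)/(-0.96*l^2 - 0.85*l - 0.14)^2 + (4.14*l + 2.19)/(-0.96*l^2 - 0.85*l - 0.14) = (0.3429*l^2 - 1.9044*l - 0.8931)/(0.9216*l^4 + 1.632*l^3 + 0.9913*l^2 + 0.238*l + 0.0196)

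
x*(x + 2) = x^2 + 2*x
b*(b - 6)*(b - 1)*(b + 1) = b^4 - 6*b^3 - b^2 + 6*b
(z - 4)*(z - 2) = z^2 - 6*z + 8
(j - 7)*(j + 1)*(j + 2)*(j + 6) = j^4 + 2*j^3 - 43*j^2 - 128*j - 84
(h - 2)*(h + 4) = h^2 + 2*h - 8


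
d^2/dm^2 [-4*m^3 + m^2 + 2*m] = 2 - 24*m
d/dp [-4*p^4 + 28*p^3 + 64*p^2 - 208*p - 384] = -16*p^3 + 84*p^2 + 128*p - 208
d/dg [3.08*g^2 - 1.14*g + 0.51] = 6.16*g - 1.14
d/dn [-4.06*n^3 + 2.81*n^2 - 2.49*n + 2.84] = -12.18*n^2 + 5.62*n - 2.49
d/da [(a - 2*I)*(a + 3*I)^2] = (a + 3*I)*(3*a - I)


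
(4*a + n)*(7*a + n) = 28*a^2 + 11*a*n + n^2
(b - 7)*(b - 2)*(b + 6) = b^3 - 3*b^2 - 40*b + 84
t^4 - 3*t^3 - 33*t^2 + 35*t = t*(t - 7)*(t - 1)*(t + 5)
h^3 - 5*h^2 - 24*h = h*(h - 8)*(h + 3)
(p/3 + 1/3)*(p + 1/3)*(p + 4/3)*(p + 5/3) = p^4/3 + 13*p^3/9 + 59*p^2/27 + 107*p/81 + 20/81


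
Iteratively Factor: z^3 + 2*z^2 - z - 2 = (z + 1)*(z^2 + z - 2) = (z + 1)*(z + 2)*(z - 1)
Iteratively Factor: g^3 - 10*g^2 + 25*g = (g - 5)*(g^2 - 5*g) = (g - 5)^2*(g)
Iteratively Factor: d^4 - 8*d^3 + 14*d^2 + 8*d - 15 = (d - 1)*(d^3 - 7*d^2 + 7*d + 15) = (d - 5)*(d - 1)*(d^2 - 2*d - 3) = (d - 5)*(d - 1)*(d + 1)*(d - 3)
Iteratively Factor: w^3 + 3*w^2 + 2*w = (w + 2)*(w^2 + w) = (w + 1)*(w + 2)*(w)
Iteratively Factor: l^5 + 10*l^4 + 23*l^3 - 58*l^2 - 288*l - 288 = (l + 2)*(l^4 + 8*l^3 + 7*l^2 - 72*l - 144) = (l + 2)*(l + 4)*(l^3 + 4*l^2 - 9*l - 36) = (l - 3)*(l + 2)*(l + 4)*(l^2 + 7*l + 12) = (l - 3)*(l + 2)*(l + 3)*(l + 4)*(l + 4)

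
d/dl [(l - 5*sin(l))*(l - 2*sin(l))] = -7*l*cos(l) + 2*l - 7*sin(l) + 10*sin(2*l)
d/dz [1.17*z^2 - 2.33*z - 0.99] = 2.34*z - 2.33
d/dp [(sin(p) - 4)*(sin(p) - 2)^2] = (sin(p) - 2)*(3*sin(p) - 10)*cos(p)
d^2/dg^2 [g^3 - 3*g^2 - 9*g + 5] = 6*g - 6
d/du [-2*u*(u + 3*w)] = -4*u - 6*w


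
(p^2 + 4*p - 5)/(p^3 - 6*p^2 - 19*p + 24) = (p + 5)/(p^2 - 5*p - 24)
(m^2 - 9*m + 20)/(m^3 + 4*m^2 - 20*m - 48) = (m - 5)/(m^2 + 8*m + 12)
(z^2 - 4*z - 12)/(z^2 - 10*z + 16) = (z^2 - 4*z - 12)/(z^2 - 10*z + 16)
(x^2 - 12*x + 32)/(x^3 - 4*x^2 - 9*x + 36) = (x - 8)/(x^2 - 9)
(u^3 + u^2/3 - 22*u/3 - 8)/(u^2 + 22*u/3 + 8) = (u^2 - u - 6)/(u + 6)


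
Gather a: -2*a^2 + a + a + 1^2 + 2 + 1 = -2*a^2 + 2*a + 4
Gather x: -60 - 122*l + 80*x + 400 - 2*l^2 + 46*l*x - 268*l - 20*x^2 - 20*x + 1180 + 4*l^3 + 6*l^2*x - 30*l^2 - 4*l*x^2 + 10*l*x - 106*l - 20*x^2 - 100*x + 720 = 4*l^3 - 32*l^2 - 496*l + x^2*(-4*l - 40) + x*(6*l^2 + 56*l - 40) + 2240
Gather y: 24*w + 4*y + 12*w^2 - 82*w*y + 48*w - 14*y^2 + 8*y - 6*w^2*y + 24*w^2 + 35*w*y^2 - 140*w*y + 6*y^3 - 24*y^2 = 36*w^2 + 72*w + 6*y^3 + y^2*(35*w - 38) + y*(-6*w^2 - 222*w + 12)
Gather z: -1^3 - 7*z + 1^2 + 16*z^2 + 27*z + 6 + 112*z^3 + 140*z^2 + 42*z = 112*z^3 + 156*z^2 + 62*z + 6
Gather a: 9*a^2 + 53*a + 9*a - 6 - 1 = 9*a^2 + 62*a - 7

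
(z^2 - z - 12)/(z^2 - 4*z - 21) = (z - 4)/(z - 7)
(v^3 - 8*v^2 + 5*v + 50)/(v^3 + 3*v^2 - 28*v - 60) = (v - 5)/(v + 6)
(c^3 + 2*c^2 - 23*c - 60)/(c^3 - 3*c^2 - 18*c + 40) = (c + 3)/(c - 2)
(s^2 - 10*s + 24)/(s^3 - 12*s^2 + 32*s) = (s - 6)/(s*(s - 8))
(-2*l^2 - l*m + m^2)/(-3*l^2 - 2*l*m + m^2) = (2*l - m)/(3*l - m)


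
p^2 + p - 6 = (p - 2)*(p + 3)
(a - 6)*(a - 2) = a^2 - 8*a + 12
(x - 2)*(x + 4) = x^2 + 2*x - 8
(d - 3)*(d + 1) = d^2 - 2*d - 3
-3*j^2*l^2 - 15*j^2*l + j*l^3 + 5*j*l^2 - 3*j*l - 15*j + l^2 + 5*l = (-3*j + l)*(l + 5)*(j*l + 1)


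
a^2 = a^2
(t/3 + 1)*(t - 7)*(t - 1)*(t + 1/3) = t^4/3 - 14*t^3/9 - 56*t^2/9 + 46*t/9 + 7/3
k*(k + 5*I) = k^2 + 5*I*k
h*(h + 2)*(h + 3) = h^3 + 5*h^2 + 6*h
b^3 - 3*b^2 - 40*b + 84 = (b - 7)*(b - 2)*(b + 6)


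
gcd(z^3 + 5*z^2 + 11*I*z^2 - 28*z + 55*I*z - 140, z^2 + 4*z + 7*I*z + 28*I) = z + 7*I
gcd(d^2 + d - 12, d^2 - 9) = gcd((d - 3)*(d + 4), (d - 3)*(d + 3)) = d - 3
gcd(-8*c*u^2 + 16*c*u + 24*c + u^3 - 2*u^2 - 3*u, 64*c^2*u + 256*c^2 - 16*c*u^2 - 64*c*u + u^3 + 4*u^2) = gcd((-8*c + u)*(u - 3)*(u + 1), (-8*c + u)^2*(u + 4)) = -8*c + u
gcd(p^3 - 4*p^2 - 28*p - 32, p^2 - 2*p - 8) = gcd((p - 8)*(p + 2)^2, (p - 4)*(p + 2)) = p + 2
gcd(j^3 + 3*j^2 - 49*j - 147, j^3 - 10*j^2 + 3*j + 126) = j^2 - 4*j - 21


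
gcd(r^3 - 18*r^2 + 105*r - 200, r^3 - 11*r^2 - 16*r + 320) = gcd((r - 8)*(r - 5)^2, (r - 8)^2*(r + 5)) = r - 8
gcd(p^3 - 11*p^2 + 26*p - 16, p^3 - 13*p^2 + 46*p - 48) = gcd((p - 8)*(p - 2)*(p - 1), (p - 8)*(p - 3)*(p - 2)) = p^2 - 10*p + 16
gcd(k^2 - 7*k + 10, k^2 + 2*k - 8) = k - 2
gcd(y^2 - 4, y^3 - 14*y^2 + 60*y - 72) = y - 2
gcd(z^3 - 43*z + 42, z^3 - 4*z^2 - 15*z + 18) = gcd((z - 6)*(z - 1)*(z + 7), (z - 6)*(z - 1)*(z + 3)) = z^2 - 7*z + 6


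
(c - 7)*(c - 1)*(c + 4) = c^3 - 4*c^2 - 25*c + 28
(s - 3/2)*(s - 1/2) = s^2 - 2*s + 3/4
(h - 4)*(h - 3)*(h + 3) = h^3 - 4*h^2 - 9*h + 36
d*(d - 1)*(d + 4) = d^3 + 3*d^2 - 4*d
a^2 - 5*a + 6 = (a - 3)*(a - 2)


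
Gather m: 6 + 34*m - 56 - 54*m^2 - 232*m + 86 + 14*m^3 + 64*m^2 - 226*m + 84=14*m^3 + 10*m^2 - 424*m + 120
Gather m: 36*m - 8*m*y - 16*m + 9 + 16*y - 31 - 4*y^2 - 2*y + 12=m*(20 - 8*y) - 4*y^2 + 14*y - 10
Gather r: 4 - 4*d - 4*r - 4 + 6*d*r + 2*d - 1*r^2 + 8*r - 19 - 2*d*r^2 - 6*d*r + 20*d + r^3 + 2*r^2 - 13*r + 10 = 18*d + r^3 + r^2*(1 - 2*d) - 9*r - 9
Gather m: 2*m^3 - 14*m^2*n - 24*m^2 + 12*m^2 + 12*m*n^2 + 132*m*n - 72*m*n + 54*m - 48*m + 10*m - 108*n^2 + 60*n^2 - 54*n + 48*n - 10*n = 2*m^3 + m^2*(-14*n - 12) + m*(12*n^2 + 60*n + 16) - 48*n^2 - 16*n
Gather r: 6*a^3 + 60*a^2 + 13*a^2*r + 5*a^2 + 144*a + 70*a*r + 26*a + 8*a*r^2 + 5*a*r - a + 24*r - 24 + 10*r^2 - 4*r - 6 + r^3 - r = 6*a^3 + 65*a^2 + 169*a + r^3 + r^2*(8*a + 10) + r*(13*a^2 + 75*a + 19) - 30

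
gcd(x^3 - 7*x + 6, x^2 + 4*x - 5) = x - 1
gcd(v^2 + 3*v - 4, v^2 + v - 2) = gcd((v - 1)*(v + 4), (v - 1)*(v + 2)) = v - 1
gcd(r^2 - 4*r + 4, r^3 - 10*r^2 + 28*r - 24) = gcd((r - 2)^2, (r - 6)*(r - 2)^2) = r^2 - 4*r + 4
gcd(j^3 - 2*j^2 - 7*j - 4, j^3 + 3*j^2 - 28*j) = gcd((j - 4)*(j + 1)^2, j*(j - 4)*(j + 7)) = j - 4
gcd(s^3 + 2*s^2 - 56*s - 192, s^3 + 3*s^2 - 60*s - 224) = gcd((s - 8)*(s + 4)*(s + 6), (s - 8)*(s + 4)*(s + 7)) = s^2 - 4*s - 32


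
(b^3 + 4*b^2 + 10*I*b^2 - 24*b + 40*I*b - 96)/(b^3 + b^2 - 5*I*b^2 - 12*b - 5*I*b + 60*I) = (b^2 + 10*I*b - 24)/(b^2 - b*(3 + 5*I) + 15*I)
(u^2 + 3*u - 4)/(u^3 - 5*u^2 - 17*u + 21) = (u + 4)/(u^2 - 4*u - 21)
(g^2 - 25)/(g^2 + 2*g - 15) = (g - 5)/(g - 3)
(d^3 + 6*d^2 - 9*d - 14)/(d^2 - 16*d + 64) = (d^3 + 6*d^2 - 9*d - 14)/(d^2 - 16*d + 64)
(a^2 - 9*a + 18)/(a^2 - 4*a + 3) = (a - 6)/(a - 1)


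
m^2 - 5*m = m*(m - 5)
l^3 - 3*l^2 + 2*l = l*(l - 2)*(l - 1)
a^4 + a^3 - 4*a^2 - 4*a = a*(a - 2)*(a + 1)*(a + 2)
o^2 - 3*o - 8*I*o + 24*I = (o - 3)*(o - 8*I)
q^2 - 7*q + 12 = (q - 4)*(q - 3)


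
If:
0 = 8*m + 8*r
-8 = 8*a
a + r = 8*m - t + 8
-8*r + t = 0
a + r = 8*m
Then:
No Solution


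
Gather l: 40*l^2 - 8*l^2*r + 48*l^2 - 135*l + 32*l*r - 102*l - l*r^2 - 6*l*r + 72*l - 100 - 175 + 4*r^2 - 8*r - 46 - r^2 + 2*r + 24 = l^2*(88 - 8*r) + l*(-r^2 + 26*r - 165) + 3*r^2 - 6*r - 297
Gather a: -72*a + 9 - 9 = -72*a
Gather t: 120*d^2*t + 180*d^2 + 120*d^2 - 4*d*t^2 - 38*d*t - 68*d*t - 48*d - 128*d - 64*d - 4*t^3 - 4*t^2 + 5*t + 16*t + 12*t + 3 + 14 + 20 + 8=300*d^2 - 240*d - 4*t^3 + t^2*(-4*d - 4) + t*(120*d^2 - 106*d + 33) + 45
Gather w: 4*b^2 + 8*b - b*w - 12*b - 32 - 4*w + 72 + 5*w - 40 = 4*b^2 - 4*b + w*(1 - b)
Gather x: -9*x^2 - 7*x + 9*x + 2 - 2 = -9*x^2 + 2*x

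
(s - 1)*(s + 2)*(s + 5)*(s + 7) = s^4 + 13*s^3 + 45*s^2 + 11*s - 70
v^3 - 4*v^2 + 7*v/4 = v*(v - 7/2)*(v - 1/2)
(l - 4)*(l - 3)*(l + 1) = l^3 - 6*l^2 + 5*l + 12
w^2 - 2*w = w*(w - 2)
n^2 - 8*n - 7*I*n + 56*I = (n - 8)*(n - 7*I)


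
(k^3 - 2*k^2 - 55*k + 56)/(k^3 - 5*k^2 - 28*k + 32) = (k + 7)/(k + 4)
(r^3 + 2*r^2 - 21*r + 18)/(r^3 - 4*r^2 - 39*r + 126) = (r - 1)/(r - 7)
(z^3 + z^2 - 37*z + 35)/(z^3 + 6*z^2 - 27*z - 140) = (z - 1)/(z + 4)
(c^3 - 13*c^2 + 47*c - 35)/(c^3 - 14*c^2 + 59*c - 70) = (c - 1)/(c - 2)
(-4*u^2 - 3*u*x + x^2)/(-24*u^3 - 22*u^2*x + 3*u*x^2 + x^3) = 1/(6*u + x)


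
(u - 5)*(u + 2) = u^2 - 3*u - 10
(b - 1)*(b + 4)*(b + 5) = b^3 + 8*b^2 + 11*b - 20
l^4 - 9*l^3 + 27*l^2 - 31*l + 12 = (l - 4)*(l - 3)*(l - 1)^2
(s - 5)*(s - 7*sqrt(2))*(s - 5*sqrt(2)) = s^3 - 12*sqrt(2)*s^2 - 5*s^2 + 70*s + 60*sqrt(2)*s - 350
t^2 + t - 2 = (t - 1)*(t + 2)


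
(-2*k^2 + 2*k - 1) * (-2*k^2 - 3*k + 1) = 4*k^4 + 2*k^3 - 6*k^2 + 5*k - 1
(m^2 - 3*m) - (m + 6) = m^2 - 4*m - 6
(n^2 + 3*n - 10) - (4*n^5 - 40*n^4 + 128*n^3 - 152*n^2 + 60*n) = -4*n^5 + 40*n^4 - 128*n^3 + 153*n^2 - 57*n - 10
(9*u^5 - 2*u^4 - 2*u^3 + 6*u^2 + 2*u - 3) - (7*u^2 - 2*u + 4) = 9*u^5 - 2*u^4 - 2*u^3 - u^2 + 4*u - 7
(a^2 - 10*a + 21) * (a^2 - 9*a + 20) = a^4 - 19*a^3 + 131*a^2 - 389*a + 420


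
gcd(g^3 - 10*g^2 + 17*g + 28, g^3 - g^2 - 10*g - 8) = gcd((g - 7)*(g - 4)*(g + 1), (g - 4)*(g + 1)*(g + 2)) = g^2 - 3*g - 4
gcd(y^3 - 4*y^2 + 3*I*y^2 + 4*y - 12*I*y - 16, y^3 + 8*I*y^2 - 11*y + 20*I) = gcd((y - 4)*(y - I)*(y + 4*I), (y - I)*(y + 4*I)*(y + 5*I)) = y^2 + 3*I*y + 4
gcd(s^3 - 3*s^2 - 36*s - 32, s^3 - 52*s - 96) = s - 8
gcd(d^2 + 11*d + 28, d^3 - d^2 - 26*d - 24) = d + 4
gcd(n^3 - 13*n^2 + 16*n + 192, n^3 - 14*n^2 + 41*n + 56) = n - 8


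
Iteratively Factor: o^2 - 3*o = (o - 3)*(o)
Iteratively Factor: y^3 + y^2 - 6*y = (y)*(y^2 + y - 6) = y*(y - 2)*(y + 3)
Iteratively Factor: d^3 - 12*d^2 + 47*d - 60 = (d - 5)*(d^2 - 7*d + 12) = (d - 5)*(d - 3)*(d - 4)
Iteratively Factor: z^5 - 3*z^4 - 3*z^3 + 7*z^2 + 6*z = (z)*(z^4 - 3*z^3 - 3*z^2 + 7*z + 6) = z*(z - 2)*(z^3 - z^2 - 5*z - 3) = z*(z - 2)*(z + 1)*(z^2 - 2*z - 3) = z*(z - 3)*(z - 2)*(z + 1)*(z + 1)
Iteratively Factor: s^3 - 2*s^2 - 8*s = (s - 4)*(s^2 + 2*s) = (s - 4)*(s + 2)*(s)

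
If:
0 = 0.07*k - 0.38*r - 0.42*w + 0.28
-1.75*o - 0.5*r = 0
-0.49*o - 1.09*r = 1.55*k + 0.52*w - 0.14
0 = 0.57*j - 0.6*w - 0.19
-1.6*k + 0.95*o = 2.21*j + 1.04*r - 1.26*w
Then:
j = -6.04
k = -2.18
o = -2.01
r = 7.02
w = -6.05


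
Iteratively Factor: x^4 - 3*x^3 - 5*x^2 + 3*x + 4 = (x + 1)*(x^3 - 4*x^2 - x + 4) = (x - 4)*(x + 1)*(x^2 - 1) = (x - 4)*(x - 1)*(x + 1)*(x + 1)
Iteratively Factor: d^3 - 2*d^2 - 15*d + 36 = (d + 4)*(d^2 - 6*d + 9) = (d - 3)*(d + 4)*(d - 3)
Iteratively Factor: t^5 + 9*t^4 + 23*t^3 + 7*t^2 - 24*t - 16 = (t + 1)*(t^4 + 8*t^3 + 15*t^2 - 8*t - 16) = (t + 1)^2*(t^3 + 7*t^2 + 8*t - 16) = (t + 1)^2*(t + 4)*(t^2 + 3*t - 4) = (t + 1)^2*(t + 4)^2*(t - 1)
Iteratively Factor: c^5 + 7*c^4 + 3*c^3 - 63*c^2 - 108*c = (c)*(c^4 + 7*c^3 + 3*c^2 - 63*c - 108) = c*(c - 3)*(c^3 + 10*c^2 + 33*c + 36) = c*(c - 3)*(c + 3)*(c^2 + 7*c + 12) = c*(c - 3)*(c + 3)*(c + 4)*(c + 3)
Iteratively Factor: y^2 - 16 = (y + 4)*(y - 4)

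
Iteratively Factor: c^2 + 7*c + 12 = (c + 3)*(c + 4)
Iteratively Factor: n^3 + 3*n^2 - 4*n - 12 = (n + 3)*(n^2 - 4) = (n + 2)*(n + 3)*(n - 2)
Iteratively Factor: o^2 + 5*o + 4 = (o + 1)*(o + 4)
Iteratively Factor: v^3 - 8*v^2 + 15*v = (v - 3)*(v^2 - 5*v) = (v - 5)*(v - 3)*(v)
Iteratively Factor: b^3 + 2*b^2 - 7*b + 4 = (b + 4)*(b^2 - 2*b + 1) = (b - 1)*(b + 4)*(b - 1)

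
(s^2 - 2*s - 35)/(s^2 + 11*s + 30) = (s - 7)/(s + 6)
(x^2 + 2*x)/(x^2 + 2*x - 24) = x*(x + 2)/(x^2 + 2*x - 24)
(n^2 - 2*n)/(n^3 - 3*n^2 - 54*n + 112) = n/(n^2 - n - 56)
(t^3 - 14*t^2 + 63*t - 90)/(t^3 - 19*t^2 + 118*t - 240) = (t - 3)/(t - 8)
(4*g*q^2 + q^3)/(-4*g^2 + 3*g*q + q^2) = q^2/(-g + q)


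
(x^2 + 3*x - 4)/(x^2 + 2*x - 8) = (x - 1)/(x - 2)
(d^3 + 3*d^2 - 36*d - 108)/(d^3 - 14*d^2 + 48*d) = (d^2 + 9*d + 18)/(d*(d - 8))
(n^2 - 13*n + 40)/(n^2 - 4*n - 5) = (n - 8)/(n + 1)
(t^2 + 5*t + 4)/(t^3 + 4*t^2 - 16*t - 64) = (t + 1)/(t^2 - 16)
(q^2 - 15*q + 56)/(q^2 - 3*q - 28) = (q - 8)/(q + 4)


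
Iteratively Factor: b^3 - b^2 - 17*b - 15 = (b + 1)*(b^2 - 2*b - 15) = (b - 5)*(b + 1)*(b + 3)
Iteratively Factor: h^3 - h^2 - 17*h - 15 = (h - 5)*(h^2 + 4*h + 3) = (h - 5)*(h + 1)*(h + 3)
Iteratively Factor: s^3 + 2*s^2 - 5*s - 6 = (s + 3)*(s^2 - s - 2) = (s - 2)*(s + 3)*(s + 1)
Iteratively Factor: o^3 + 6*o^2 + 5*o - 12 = (o + 4)*(o^2 + 2*o - 3) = (o - 1)*(o + 4)*(o + 3)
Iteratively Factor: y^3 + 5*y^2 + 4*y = (y + 4)*(y^2 + y) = (y + 1)*(y + 4)*(y)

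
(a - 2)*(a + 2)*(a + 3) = a^3 + 3*a^2 - 4*a - 12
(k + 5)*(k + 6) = k^2 + 11*k + 30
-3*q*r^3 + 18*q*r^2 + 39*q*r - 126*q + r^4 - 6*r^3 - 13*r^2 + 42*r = (-3*q + r)*(r - 7)*(r - 2)*(r + 3)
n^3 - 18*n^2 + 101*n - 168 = (n - 8)*(n - 7)*(n - 3)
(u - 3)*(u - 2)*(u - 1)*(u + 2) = u^4 - 4*u^3 - u^2 + 16*u - 12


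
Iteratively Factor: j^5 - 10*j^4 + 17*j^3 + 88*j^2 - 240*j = (j - 5)*(j^4 - 5*j^3 - 8*j^2 + 48*j) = (j - 5)*(j - 4)*(j^3 - j^2 - 12*j) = j*(j - 5)*(j - 4)*(j^2 - j - 12) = j*(j - 5)*(j - 4)*(j + 3)*(j - 4)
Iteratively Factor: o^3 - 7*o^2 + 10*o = (o)*(o^2 - 7*o + 10) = o*(o - 2)*(o - 5)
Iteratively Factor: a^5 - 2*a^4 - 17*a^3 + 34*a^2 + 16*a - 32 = (a - 1)*(a^4 - a^3 - 18*a^2 + 16*a + 32) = (a - 1)*(a + 1)*(a^3 - 2*a^2 - 16*a + 32) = (a - 4)*(a - 1)*(a + 1)*(a^2 + 2*a - 8) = (a - 4)*(a - 2)*(a - 1)*(a + 1)*(a + 4)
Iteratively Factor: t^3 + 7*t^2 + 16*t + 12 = (t + 2)*(t^2 + 5*t + 6) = (t + 2)*(t + 3)*(t + 2)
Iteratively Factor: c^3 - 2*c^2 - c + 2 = (c - 1)*(c^2 - c - 2) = (c - 2)*(c - 1)*(c + 1)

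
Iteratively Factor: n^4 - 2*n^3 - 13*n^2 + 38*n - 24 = (n - 3)*(n^3 + n^2 - 10*n + 8) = (n - 3)*(n - 2)*(n^2 + 3*n - 4) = (n - 3)*(n - 2)*(n - 1)*(n + 4)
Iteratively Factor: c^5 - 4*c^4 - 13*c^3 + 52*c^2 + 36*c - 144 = (c + 3)*(c^4 - 7*c^3 + 8*c^2 + 28*c - 48) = (c - 4)*(c + 3)*(c^3 - 3*c^2 - 4*c + 12) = (c - 4)*(c - 3)*(c + 3)*(c^2 - 4) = (c - 4)*(c - 3)*(c + 2)*(c + 3)*(c - 2)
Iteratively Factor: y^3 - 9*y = (y + 3)*(y^2 - 3*y) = y*(y + 3)*(y - 3)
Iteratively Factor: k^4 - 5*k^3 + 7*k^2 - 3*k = (k)*(k^3 - 5*k^2 + 7*k - 3) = k*(k - 3)*(k^2 - 2*k + 1) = k*(k - 3)*(k - 1)*(k - 1)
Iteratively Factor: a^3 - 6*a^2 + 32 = (a - 4)*(a^2 - 2*a - 8) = (a - 4)^2*(a + 2)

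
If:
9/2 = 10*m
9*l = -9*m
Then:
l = -9/20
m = 9/20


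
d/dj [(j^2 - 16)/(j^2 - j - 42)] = (-j^2 - 52*j - 16)/(j^4 - 2*j^3 - 83*j^2 + 84*j + 1764)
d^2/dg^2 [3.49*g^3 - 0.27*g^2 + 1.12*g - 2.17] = 20.94*g - 0.54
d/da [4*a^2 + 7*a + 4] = 8*a + 7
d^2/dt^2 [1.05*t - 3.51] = 0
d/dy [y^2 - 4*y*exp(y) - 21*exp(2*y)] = -4*y*exp(y) + 2*y - 42*exp(2*y) - 4*exp(y)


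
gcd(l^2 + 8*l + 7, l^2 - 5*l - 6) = l + 1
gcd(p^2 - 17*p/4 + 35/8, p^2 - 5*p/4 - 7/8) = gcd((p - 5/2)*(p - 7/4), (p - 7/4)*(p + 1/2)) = p - 7/4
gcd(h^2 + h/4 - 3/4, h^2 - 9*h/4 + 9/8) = h - 3/4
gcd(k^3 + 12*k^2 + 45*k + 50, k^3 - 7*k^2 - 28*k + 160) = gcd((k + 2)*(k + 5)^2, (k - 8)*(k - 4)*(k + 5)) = k + 5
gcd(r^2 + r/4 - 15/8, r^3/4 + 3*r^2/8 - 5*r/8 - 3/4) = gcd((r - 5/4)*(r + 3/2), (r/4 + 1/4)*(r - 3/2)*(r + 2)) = 1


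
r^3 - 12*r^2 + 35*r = r*(r - 7)*(r - 5)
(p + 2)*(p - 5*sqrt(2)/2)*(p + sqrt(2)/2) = p^3 - 2*sqrt(2)*p^2 + 2*p^2 - 4*sqrt(2)*p - 5*p/2 - 5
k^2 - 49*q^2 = (k - 7*q)*(k + 7*q)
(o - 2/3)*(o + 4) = o^2 + 10*o/3 - 8/3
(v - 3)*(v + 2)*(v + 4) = v^3 + 3*v^2 - 10*v - 24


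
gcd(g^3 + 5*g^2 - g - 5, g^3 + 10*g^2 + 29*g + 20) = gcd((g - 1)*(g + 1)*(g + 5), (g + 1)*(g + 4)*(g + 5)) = g^2 + 6*g + 5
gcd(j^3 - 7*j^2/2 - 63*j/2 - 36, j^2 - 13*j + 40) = j - 8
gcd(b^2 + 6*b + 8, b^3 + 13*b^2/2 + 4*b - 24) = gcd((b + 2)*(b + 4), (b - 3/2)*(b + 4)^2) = b + 4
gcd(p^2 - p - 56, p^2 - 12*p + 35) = 1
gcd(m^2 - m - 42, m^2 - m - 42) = m^2 - m - 42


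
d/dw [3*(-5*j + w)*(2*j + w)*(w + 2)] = -30*j^2 - 18*j*w - 18*j + 9*w^2 + 12*w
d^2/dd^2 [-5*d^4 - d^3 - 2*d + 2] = 6*d*(-10*d - 1)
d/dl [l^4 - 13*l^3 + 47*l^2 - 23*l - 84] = 4*l^3 - 39*l^2 + 94*l - 23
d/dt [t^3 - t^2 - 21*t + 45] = 3*t^2 - 2*t - 21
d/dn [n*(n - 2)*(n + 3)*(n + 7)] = 4*n^3 + 24*n^2 + 2*n - 42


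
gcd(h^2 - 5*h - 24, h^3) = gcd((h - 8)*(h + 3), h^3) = 1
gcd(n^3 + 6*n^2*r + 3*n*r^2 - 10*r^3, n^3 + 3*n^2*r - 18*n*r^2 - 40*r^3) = n^2 + 7*n*r + 10*r^2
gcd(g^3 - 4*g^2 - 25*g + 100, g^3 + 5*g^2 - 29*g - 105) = g - 5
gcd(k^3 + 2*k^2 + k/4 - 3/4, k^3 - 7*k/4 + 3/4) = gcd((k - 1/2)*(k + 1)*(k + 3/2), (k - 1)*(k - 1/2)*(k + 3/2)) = k^2 + k - 3/4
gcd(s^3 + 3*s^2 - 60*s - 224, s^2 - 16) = s + 4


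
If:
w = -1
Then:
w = -1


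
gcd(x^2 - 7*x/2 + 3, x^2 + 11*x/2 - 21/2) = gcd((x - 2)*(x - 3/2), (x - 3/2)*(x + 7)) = x - 3/2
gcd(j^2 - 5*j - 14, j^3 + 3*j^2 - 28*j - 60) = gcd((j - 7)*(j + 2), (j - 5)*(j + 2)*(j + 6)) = j + 2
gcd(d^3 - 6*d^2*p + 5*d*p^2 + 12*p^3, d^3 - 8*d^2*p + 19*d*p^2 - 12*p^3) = d^2 - 7*d*p + 12*p^2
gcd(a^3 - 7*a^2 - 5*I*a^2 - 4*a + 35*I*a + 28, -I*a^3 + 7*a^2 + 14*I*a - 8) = 1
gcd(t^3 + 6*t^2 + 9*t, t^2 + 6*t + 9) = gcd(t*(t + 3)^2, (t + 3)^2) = t^2 + 6*t + 9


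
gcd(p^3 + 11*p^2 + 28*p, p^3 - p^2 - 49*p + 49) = p + 7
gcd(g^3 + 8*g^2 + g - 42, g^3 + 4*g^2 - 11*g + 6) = 1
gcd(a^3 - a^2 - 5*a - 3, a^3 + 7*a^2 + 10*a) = 1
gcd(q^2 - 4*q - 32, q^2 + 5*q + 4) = q + 4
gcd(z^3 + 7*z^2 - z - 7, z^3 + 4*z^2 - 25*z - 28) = z^2 + 8*z + 7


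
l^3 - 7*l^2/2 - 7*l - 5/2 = (l - 5)*(l + 1/2)*(l + 1)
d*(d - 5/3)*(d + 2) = d^3 + d^2/3 - 10*d/3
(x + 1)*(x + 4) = x^2 + 5*x + 4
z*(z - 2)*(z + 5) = z^3 + 3*z^2 - 10*z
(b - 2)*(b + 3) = b^2 + b - 6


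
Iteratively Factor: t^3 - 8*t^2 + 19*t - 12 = (t - 4)*(t^2 - 4*t + 3) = (t - 4)*(t - 1)*(t - 3)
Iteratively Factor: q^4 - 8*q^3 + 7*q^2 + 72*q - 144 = (q + 3)*(q^3 - 11*q^2 + 40*q - 48) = (q - 4)*(q + 3)*(q^2 - 7*q + 12) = (q - 4)^2*(q + 3)*(q - 3)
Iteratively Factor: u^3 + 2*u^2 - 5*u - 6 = (u - 2)*(u^2 + 4*u + 3) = (u - 2)*(u + 3)*(u + 1)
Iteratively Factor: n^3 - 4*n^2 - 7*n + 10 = (n - 5)*(n^2 + n - 2) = (n - 5)*(n - 1)*(n + 2)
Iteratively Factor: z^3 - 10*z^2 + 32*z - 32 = (z - 4)*(z^2 - 6*z + 8) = (z - 4)*(z - 2)*(z - 4)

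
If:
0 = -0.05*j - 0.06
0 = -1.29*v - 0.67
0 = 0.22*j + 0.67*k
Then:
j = -1.20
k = 0.39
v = -0.52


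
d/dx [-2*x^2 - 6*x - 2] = -4*x - 6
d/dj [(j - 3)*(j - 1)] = 2*j - 4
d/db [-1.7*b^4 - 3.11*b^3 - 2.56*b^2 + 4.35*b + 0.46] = -6.8*b^3 - 9.33*b^2 - 5.12*b + 4.35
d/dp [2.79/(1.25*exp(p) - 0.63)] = -3.4875*exp(p)/(1.25*exp(p) - 0.63)^2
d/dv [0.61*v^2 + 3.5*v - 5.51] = 1.22*v + 3.5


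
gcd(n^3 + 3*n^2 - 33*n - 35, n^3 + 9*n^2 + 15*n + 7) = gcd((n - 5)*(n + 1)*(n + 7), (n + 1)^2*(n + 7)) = n^2 + 8*n + 7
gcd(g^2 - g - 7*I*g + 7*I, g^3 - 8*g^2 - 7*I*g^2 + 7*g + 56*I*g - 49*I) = g^2 + g*(-1 - 7*I) + 7*I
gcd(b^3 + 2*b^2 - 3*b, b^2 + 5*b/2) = b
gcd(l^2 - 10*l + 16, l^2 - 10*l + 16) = l^2 - 10*l + 16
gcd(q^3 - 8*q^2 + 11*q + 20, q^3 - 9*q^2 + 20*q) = q^2 - 9*q + 20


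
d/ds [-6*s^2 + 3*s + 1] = 3 - 12*s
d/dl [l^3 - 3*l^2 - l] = 3*l^2 - 6*l - 1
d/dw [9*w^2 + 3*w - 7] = 18*w + 3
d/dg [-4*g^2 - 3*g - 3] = -8*g - 3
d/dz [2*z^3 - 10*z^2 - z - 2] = 6*z^2 - 20*z - 1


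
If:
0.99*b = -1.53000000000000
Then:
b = -1.55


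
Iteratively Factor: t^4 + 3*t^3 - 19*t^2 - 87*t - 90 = (t + 2)*(t^3 + t^2 - 21*t - 45) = (t + 2)*(t + 3)*(t^2 - 2*t - 15) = (t + 2)*(t + 3)^2*(t - 5)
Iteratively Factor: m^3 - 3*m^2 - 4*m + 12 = (m - 2)*(m^2 - m - 6) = (m - 2)*(m + 2)*(m - 3)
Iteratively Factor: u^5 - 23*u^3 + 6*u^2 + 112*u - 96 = (u - 2)*(u^4 + 2*u^3 - 19*u^2 - 32*u + 48) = (u - 2)*(u - 1)*(u^3 + 3*u^2 - 16*u - 48) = (u - 2)*(u - 1)*(u + 3)*(u^2 - 16) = (u - 2)*(u - 1)*(u + 3)*(u + 4)*(u - 4)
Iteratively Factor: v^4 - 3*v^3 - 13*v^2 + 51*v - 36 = (v - 1)*(v^3 - 2*v^2 - 15*v + 36) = (v - 3)*(v - 1)*(v^2 + v - 12) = (v - 3)^2*(v - 1)*(v + 4)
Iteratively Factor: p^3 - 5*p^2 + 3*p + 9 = (p - 3)*(p^2 - 2*p - 3) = (p - 3)*(p + 1)*(p - 3)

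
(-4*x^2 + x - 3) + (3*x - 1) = -4*x^2 + 4*x - 4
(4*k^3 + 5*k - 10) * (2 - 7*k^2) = -28*k^5 - 27*k^3 + 70*k^2 + 10*k - 20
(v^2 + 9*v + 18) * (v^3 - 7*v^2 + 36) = v^5 + 2*v^4 - 45*v^3 - 90*v^2 + 324*v + 648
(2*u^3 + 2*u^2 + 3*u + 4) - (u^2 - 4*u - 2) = 2*u^3 + u^2 + 7*u + 6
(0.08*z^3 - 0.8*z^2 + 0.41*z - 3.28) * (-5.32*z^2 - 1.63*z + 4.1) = -0.4256*z^5 + 4.1256*z^4 - 0.5492*z^3 + 13.5013*z^2 + 7.0274*z - 13.448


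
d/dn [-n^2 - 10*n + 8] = -2*n - 10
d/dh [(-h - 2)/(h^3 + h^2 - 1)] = (-h^3 - h^2 + h*(h + 2)*(3*h + 2) + 1)/(h^3 + h^2 - 1)^2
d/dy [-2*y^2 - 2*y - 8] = -4*y - 2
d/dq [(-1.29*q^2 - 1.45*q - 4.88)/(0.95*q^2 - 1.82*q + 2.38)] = (3.7253*q^2 + 3.1316*q - 12.3326)/(0.9025*q^4 - 3.458*q^3 + 7.8344*q^2 - 8.6632*q + 5.6644)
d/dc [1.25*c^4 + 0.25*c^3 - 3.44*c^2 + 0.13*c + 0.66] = 5.0*c^3 + 0.75*c^2 - 6.88*c + 0.13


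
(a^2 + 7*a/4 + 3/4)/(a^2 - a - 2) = (a + 3/4)/(a - 2)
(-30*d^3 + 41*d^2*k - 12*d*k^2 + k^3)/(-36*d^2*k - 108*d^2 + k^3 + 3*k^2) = (5*d^2 - 6*d*k + k^2)/(6*d*k + 18*d + k^2 + 3*k)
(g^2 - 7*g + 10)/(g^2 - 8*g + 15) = (g - 2)/(g - 3)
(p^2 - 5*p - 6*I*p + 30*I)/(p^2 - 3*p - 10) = (p - 6*I)/(p + 2)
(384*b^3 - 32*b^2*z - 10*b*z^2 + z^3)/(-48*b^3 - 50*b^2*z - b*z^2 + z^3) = (-8*b + z)/(b + z)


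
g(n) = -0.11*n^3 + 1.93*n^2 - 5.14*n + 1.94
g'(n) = -0.33*n^2 + 3.86*n - 5.14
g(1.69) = -1.77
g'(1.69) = 0.44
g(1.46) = -1.79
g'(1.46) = -0.21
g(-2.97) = 37.11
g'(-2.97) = -19.52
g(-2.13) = 22.71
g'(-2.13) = -14.86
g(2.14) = -1.30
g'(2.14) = 1.61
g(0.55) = -0.32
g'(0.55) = -3.12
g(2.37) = -0.87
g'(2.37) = 2.15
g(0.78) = -0.95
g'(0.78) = -2.33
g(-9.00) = 284.72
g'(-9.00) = -66.61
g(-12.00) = 531.62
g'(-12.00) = -98.98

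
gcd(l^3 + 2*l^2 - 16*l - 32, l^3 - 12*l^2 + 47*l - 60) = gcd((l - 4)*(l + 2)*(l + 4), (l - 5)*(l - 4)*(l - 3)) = l - 4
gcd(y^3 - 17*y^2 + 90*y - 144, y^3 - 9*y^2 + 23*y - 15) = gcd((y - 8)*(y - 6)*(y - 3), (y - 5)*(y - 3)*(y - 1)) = y - 3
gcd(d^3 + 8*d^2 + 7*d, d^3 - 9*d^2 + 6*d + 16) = d + 1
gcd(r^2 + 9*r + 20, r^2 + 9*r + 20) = r^2 + 9*r + 20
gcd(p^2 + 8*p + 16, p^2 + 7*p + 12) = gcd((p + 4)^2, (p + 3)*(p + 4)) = p + 4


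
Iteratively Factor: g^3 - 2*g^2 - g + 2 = (g - 2)*(g^2 - 1) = (g - 2)*(g - 1)*(g + 1)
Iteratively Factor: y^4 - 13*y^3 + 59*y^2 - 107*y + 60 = (y - 1)*(y^3 - 12*y^2 + 47*y - 60) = (y - 3)*(y - 1)*(y^2 - 9*y + 20) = (y - 4)*(y - 3)*(y - 1)*(y - 5)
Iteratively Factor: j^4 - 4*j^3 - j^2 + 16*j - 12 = (j - 3)*(j^3 - j^2 - 4*j + 4) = (j - 3)*(j + 2)*(j^2 - 3*j + 2) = (j - 3)*(j - 1)*(j + 2)*(j - 2)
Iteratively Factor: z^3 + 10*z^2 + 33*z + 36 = (z + 4)*(z^2 + 6*z + 9) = (z + 3)*(z + 4)*(z + 3)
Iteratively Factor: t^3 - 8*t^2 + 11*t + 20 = (t + 1)*(t^2 - 9*t + 20) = (t - 4)*(t + 1)*(t - 5)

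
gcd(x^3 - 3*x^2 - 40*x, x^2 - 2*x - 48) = x - 8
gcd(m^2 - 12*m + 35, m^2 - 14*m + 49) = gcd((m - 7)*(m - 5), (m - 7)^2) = m - 7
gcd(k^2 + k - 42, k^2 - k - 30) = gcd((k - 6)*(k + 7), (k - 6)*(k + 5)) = k - 6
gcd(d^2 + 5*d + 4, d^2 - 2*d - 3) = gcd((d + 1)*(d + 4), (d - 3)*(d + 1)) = d + 1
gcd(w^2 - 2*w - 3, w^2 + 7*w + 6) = w + 1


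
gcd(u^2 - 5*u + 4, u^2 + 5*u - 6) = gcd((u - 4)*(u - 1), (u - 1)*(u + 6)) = u - 1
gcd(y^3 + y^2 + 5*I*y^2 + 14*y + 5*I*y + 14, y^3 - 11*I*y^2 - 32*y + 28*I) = y - 2*I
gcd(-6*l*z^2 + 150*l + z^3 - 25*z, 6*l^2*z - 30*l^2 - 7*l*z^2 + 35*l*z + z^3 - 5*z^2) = -6*l*z + 30*l + z^2 - 5*z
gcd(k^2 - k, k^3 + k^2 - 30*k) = k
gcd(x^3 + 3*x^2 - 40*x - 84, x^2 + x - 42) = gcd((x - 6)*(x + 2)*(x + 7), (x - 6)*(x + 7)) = x^2 + x - 42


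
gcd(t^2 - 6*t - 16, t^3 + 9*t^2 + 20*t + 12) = t + 2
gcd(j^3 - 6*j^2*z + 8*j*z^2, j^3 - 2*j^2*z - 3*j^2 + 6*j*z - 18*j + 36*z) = -j + 2*z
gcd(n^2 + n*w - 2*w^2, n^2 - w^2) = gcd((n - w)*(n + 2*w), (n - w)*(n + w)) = -n + w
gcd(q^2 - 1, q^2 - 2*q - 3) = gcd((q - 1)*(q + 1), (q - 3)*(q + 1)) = q + 1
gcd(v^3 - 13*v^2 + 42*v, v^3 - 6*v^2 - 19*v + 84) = v - 7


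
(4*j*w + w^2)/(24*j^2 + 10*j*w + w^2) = w/(6*j + w)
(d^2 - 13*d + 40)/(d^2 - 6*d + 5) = (d - 8)/(d - 1)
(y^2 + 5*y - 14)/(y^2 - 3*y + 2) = (y + 7)/(y - 1)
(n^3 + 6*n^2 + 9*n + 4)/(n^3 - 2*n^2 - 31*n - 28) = (n + 1)/(n - 7)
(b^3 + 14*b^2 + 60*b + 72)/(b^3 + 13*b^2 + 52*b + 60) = (b + 6)/(b + 5)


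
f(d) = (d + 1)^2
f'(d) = 2*d + 2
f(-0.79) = 0.04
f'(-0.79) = 0.42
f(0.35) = 1.82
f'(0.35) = 2.70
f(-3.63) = 6.92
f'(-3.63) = -5.26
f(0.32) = 1.74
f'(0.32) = 2.64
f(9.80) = 116.64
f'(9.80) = 21.60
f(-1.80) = 0.64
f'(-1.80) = -1.60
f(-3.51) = 6.30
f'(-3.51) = -5.02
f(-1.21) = 0.04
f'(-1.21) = -0.42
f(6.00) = 49.00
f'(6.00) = 14.00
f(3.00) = 16.00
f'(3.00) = 8.00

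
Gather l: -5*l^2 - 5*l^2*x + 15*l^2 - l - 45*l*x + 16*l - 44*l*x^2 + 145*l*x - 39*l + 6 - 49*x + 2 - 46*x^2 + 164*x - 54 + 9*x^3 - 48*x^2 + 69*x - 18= l^2*(10 - 5*x) + l*(-44*x^2 + 100*x - 24) + 9*x^3 - 94*x^2 + 184*x - 64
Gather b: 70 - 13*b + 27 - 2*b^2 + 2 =-2*b^2 - 13*b + 99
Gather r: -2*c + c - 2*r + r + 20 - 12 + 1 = -c - r + 9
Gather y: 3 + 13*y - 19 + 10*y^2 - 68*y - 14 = 10*y^2 - 55*y - 30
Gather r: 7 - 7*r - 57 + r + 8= -6*r - 42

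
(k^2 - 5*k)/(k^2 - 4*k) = (k - 5)/(k - 4)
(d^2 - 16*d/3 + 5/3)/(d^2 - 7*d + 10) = (d - 1/3)/(d - 2)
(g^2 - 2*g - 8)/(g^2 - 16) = (g + 2)/(g + 4)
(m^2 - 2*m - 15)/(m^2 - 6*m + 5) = (m + 3)/(m - 1)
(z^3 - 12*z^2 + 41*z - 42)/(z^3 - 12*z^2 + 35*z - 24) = (z^2 - 9*z + 14)/(z^2 - 9*z + 8)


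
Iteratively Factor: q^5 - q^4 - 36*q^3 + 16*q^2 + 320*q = (q - 5)*(q^4 + 4*q^3 - 16*q^2 - 64*q) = q*(q - 5)*(q^3 + 4*q^2 - 16*q - 64) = q*(q - 5)*(q + 4)*(q^2 - 16) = q*(q - 5)*(q - 4)*(q + 4)*(q + 4)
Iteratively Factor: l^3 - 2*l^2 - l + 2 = (l - 2)*(l^2 - 1) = (l - 2)*(l - 1)*(l + 1)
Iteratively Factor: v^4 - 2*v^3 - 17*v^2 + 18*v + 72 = (v + 2)*(v^3 - 4*v^2 - 9*v + 36) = (v - 4)*(v + 2)*(v^2 - 9) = (v - 4)*(v - 3)*(v + 2)*(v + 3)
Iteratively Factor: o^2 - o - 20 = (o + 4)*(o - 5)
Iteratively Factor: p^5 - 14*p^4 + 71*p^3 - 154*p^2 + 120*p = (p - 4)*(p^4 - 10*p^3 + 31*p^2 - 30*p) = (p - 5)*(p - 4)*(p^3 - 5*p^2 + 6*p) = p*(p - 5)*(p - 4)*(p^2 - 5*p + 6) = p*(p - 5)*(p - 4)*(p - 3)*(p - 2)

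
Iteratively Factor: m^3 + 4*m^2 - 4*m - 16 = (m - 2)*(m^2 + 6*m + 8) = (m - 2)*(m + 4)*(m + 2)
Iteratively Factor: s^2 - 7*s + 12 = (s - 3)*(s - 4)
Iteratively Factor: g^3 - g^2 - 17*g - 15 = (g - 5)*(g^2 + 4*g + 3) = (g - 5)*(g + 3)*(g + 1)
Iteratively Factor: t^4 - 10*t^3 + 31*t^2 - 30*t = (t)*(t^3 - 10*t^2 + 31*t - 30) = t*(t - 3)*(t^2 - 7*t + 10) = t*(t - 5)*(t - 3)*(t - 2)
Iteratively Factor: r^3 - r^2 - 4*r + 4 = (r - 1)*(r^2 - 4) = (r - 2)*(r - 1)*(r + 2)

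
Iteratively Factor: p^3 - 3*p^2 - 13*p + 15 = (p - 1)*(p^2 - 2*p - 15) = (p - 1)*(p + 3)*(p - 5)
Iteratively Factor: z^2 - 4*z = (z - 4)*(z)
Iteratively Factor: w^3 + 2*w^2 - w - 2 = (w + 2)*(w^2 - 1) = (w + 1)*(w + 2)*(w - 1)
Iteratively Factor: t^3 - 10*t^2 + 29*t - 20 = (t - 5)*(t^2 - 5*t + 4) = (t - 5)*(t - 1)*(t - 4)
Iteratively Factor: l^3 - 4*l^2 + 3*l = (l)*(l^2 - 4*l + 3) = l*(l - 1)*(l - 3)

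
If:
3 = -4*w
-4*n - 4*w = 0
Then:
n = 3/4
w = -3/4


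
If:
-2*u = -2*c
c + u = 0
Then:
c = 0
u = 0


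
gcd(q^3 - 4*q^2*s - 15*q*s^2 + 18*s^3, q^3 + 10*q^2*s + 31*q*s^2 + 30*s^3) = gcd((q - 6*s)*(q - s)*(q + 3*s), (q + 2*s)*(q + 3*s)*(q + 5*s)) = q + 3*s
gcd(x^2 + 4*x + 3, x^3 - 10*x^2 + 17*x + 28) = x + 1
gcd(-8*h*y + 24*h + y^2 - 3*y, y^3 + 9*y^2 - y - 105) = y - 3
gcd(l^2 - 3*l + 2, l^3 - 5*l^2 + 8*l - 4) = l^2 - 3*l + 2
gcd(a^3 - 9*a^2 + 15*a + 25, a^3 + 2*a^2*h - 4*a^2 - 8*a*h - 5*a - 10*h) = a^2 - 4*a - 5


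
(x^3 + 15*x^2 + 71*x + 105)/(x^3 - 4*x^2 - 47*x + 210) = (x^2 + 8*x + 15)/(x^2 - 11*x + 30)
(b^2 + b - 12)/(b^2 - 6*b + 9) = (b + 4)/(b - 3)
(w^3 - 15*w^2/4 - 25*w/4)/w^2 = w - 15/4 - 25/(4*w)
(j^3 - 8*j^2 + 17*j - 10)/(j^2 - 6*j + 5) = j - 2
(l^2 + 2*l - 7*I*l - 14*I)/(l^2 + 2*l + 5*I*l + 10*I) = (l - 7*I)/(l + 5*I)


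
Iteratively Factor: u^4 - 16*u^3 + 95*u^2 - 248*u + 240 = (u - 4)*(u^3 - 12*u^2 + 47*u - 60) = (u - 4)^2*(u^2 - 8*u + 15) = (u - 5)*(u - 4)^2*(u - 3)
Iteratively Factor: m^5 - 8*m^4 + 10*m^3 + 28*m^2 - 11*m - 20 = (m + 1)*(m^4 - 9*m^3 + 19*m^2 + 9*m - 20) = (m - 4)*(m + 1)*(m^3 - 5*m^2 - m + 5) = (m - 4)*(m + 1)^2*(m^2 - 6*m + 5) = (m - 4)*(m - 1)*(m + 1)^2*(m - 5)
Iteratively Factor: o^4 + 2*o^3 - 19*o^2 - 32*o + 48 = (o - 1)*(o^3 + 3*o^2 - 16*o - 48) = (o - 4)*(o - 1)*(o^2 + 7*o + 12) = (o - 4)*(o - 1)*(o + 4)*(o + 3)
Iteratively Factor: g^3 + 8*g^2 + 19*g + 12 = (g + 1)*(g^2 + 7*g + 12) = (g + 1)*(g + 4)*(g + 3)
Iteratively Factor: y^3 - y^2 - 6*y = (y)*(y^2 - y - 6) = y*(y - 3)*(y + 2)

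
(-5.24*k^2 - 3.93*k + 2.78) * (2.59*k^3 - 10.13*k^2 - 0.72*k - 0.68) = -13.5716*k^5 + 42.9025*k^4 + 50.7839*k^3 - 21.7686*k^2 + 0.6708*k - 1.8904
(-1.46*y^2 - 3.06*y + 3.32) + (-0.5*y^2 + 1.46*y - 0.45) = -1.96*y^2 - 1.6*y + 2.87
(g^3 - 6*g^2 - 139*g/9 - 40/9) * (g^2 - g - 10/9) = g^5 - 7*g^4 - 95*g^3/9 + 53*g^2/3 + 1750*g/81 + 400/81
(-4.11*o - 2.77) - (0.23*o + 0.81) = -4.34*o - 3.58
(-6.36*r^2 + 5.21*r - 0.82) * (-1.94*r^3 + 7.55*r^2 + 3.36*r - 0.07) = 12.3384*r^5 - 58.1254*r^4 + 19.5567*r^3 + 11.7598*r^2 - 3.1199*r + 0.0574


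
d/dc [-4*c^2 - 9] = -8*c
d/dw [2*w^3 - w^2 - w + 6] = 6*w^2 - 2*w - 1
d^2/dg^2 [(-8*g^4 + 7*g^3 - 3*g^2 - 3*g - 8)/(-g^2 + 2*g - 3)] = 2*(8*g^6 - 48*g^5 + 168*g^4 - 382*g^3 + 555*g^2 - 264*g + 53)/(g^6 - 6*g^5 + 21*g^4 - 44*g^3 + 63*g^2 - 54*g + 27)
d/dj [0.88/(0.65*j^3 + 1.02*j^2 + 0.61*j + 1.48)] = (-1.716*j^2 - 1.7952*j - 0.5368)/(0.65*j^3 + 1.02*j^2 + 0.61*j + 1.48)^2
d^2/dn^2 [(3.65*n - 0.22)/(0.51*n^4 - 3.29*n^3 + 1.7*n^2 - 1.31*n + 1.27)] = (11.39238*n^7 - 99.1338*n^6 + 267.10923*n^5 - 139.864254*n^4 - 37.372082*n^3 + 175.2156*n^2 - 49.857816*n + 12.339886)/(0.132651*n^12 - 2.567187*n^11 + 17.887383*n^10 - 53.748062*n^9 + 73.803885*n^8 - 90.663231*n^7 + 99.345974*n^6 - 76.005189*n^5 + 55.072185*n^4 - 35.137154*n^3 + 14.764131*n^2 - 6.338697*n + 2.048383)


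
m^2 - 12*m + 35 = (m - 7)*(m - 5)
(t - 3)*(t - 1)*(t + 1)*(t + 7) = t^4 + 4*t^3 - 22*t^2 - 4*t + 21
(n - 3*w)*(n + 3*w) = n^2 - 9*w^2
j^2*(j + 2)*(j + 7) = j^4 + 9*j^3 + 14*j^2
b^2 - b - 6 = (b - 3)*(b + 2)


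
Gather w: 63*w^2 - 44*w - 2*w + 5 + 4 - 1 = 63*w^2 - 46*w + 8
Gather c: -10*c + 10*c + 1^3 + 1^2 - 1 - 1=0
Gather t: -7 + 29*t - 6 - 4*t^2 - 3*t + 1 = -4*t^2 + 26*t - 12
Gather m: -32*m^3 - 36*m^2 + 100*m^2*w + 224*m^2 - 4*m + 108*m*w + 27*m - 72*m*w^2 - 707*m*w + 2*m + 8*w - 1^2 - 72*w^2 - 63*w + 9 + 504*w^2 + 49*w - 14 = -32*m^3 + m^2*(100*w + 188) + m*(-72*w^2 - 599*w + 25) + 432*w^2 - 6*w - 6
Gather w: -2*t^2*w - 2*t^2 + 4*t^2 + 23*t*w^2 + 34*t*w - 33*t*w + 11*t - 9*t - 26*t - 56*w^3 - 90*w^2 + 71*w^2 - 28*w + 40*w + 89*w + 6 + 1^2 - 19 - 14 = 2*t^2 - 24*t - 56*w^3 + w^2*(23*t - 19) + w*(-2*t^2 + t + 101) - 26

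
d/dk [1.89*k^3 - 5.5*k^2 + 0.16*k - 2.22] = 5.67*k^2 - 11.0*k + 0.16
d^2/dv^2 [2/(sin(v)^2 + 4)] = 4*(-2*sin(v)^4 + 11*sin(v)^2 - 4)/(sin(v)^2 + 4)^3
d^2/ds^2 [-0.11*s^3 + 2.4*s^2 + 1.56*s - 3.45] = 4.8 - 0.66*s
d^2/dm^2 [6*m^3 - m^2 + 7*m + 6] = 36*m - 2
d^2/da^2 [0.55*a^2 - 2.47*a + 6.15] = 1.10000000000000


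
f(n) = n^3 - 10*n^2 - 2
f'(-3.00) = 87.00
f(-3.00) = -119.00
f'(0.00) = 0.00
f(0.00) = -2.00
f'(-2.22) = 59.19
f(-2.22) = -62.23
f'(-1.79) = 45.41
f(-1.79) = -39.78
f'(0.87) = -15.13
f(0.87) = -8.91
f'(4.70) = -27.73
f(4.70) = -119.08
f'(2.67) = -32.01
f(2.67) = -54.25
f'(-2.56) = 70.86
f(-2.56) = -84.31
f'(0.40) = -7.52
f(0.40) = -3.54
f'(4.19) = -31.13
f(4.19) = -104.00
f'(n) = 3*n^2 - 20*n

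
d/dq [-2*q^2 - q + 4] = -4*q - 1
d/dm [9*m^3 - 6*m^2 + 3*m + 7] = 27*m^2 - 12*m + 3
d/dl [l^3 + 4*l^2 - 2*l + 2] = 3*l^2 + 8*l - 2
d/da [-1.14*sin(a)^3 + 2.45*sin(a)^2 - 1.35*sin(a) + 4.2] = (-3.42*sin(a)^2 + 4.9*sin(a) - 1.35)*cos(a)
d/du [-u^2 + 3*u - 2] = 3 - 2*u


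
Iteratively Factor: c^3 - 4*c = (c)*(c^2 - 4) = c*(c + 2)*(c - 2)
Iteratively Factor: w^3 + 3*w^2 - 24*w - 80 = (w + 4)*(w^2 - w - 20) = (w - 5)*(w + 4)*(w + 4)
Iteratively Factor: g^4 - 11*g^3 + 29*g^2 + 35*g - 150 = (g - 3)*(g^3 - 8*g^2 + 5*g + 50) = (g - 5)*(g - 3)*(g^2 - 3*g - 10) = (g - 5)*(g - 3)*(g + 2)*(g - 5)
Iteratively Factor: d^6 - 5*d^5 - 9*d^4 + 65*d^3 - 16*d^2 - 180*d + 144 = (d - 1)*(d^5 - 4*d^4 - 13*d^3 + 52*d^2 + 36*d - 144) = (d - 1)*(d + 3)*(d^4 - 7*d^3 + 8*d^2 + 28*d - 48) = (d - 2)*(d - 1)*(d + 3)*(d^3 - 5*d^2 - 2*d + 24) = (d - 3)*(d - 2)*(d - 1)*(d + 3)*(d^2 - 2*d - 8) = (d - 4)*(d - 3)*(d - 2)*(d - 1)*(d + 3)*(d + 2)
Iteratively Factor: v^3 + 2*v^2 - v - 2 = (v + 1)*(v^2 + v - 2) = (v + 1)*(v + 2)*(v - 1)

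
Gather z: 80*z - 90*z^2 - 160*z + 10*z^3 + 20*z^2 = 10*z^3 - 70*z^2 - 80*z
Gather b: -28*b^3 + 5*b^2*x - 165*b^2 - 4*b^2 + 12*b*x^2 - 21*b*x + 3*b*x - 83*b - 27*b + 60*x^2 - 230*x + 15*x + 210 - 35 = -28*b^3 + b^2*(5*x - 169) + b*(12*x^2 - 18*x - 110) + 60*x^2 - 215*x + 175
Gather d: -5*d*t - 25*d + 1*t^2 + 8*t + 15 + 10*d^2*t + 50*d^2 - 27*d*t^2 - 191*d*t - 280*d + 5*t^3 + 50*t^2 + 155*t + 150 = d^2*(10*t + 50) + d*(-27*t^2 - 196*t - 305) + 5*t^3 + 51*t^2 + 163*t + 165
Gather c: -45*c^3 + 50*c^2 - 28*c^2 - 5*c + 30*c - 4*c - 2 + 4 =-45*c^3 + 22*c^2 + 21*c + 2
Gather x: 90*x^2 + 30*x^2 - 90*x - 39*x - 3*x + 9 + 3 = 120*x^2 - 132*x + 12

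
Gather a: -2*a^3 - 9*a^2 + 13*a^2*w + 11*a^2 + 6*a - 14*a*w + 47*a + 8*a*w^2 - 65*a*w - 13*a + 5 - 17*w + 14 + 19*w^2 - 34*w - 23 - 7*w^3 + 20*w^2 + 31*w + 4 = -2*a^3 + a^2*(13*w + 2) + a*(8*w^2 - 79*w + 40) - 7*w^3 + 39*w^2 - 20*w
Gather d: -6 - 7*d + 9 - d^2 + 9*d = -d^2 + 2*d + 3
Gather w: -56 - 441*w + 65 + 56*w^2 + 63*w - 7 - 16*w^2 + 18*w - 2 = 40*w^2 - 360*w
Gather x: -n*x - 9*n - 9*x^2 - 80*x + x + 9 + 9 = -9*n - 9*x^2 + x*(-n - 79) + 18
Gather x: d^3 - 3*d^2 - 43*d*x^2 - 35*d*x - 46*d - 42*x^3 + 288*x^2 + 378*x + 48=d^3 - 3*d^2 - 46*d - 42*x^3 + x^2*(288 - 43*d) + x*(378 - 35*d) + 48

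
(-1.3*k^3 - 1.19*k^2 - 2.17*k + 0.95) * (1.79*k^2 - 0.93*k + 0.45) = -2.327*k^5 - 0.9211*k^4 - 3.3626*k^3 + 3.1831*k^2 - 1.86*k + 0.4275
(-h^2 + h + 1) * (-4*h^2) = 4*h^4 - 4*h^3 - 4*h^2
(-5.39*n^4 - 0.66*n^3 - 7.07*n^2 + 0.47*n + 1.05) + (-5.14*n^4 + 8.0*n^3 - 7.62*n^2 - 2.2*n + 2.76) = -10.53*n^4 + 7.34*n^3 - 14.69*n^2 - 1.73*n + 3.81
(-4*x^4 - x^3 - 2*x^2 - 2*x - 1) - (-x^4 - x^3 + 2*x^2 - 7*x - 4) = -3*x^4 - 4*x^2 + 5*x + 3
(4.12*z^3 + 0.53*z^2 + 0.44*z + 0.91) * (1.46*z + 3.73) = 6.0152*z^4 + 16.1414*z^3 + 2.6193*z^2 + 2.9698*z + 3.3943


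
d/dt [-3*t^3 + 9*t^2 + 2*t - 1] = -9*t^2 + 18*t + 2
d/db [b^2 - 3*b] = 2*b - 3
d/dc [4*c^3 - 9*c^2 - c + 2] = 12*c^2 - 18*c - 1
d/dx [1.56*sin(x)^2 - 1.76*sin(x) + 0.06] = (3.12*sin(x) - 1.76)*cos(x)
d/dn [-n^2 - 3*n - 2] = -2*n - 3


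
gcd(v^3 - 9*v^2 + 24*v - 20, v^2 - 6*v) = 1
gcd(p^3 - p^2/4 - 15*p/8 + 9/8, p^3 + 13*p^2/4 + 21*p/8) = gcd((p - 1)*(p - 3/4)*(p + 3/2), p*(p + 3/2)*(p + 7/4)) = p + 3/2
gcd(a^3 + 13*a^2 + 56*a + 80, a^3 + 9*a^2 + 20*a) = a^2 + 9*a + 20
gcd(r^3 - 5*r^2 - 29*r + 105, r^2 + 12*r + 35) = r + 5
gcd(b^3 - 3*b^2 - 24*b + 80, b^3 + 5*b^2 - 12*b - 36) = 1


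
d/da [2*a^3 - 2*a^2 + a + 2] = 6*a^2 - 4*a + 1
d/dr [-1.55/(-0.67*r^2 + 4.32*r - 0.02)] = (6.696 - 2.077*r)/(0.67*r^2 - 4.32*r + 0.02)^2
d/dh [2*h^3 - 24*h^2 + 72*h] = 6*h^2 - 48*h + 72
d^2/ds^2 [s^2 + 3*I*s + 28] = 2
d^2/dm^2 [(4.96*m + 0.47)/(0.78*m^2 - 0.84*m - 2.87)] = ((7.5996 - 23.2128*m)*(-0.78*m^2 + 0.84*m + 2.87) - (1.56*m - 0.84)*(3.12*m - 1.68)*(4.96*m + 0.47))/(-0.78*m^2 + 0.84*m + 2.87)^3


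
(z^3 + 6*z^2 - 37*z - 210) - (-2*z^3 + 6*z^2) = 3*z^3 - 37*z - 210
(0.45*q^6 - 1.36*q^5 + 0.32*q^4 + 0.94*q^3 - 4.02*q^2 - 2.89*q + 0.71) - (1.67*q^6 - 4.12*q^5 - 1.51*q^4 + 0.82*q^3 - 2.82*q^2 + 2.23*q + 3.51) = -1.22*q^6 + 2.76*q^5 + 1.83*q^4 + 0.12*q^3 - 1.2*q^2 - 5.12*q - 2.8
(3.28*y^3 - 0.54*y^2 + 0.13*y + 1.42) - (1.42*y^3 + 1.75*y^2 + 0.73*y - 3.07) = 1.86*y^3 - 2.29*y^2 - 0.6*y + 4.49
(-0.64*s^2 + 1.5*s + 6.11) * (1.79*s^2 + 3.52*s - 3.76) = -1.1456*s^4 + 0.4322*s^3 + 18.6233*s^2 + 15.8672*s - 22.9736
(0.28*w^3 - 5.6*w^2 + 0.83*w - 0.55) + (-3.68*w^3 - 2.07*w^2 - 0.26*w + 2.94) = -3.4*w^3 - 7.67*w^2 + 0.57*w + 2.39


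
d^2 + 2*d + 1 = (d + 1)^2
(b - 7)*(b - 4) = b^2 - 11*b + 28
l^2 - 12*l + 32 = (l - 8)*(l - 4)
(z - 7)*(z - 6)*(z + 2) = z^3 - 11*z^2 + 16*z + 84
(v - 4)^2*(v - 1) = v^3 - 9*v^2 + 24*v - 16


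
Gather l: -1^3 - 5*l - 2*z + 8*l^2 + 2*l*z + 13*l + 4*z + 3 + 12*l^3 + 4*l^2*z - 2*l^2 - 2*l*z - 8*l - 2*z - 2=12*l^3 + l^2*(4*z + 6)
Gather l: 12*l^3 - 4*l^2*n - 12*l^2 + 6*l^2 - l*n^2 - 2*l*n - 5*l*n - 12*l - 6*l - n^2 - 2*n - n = 12*l^3 + l^2*(-4*n - 6) + l*(-n^2 - 7*n - 18) - n^2 - 3*n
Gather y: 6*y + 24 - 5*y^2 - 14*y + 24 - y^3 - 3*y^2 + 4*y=-y^3 - 8*y^2 - 4*y + 48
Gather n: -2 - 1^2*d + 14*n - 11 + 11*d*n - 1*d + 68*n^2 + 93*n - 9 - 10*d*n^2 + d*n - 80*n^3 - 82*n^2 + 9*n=-2*d - 80*n^3 + n^2*(-10*d - 14) + n*(12*d + 116) - 22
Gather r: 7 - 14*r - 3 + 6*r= 4 - 8*r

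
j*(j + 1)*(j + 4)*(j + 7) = j^4 + 12*j^3 + 39*j^2 + 28*j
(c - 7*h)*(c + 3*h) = c^2 - 4*c*h - 21*h^2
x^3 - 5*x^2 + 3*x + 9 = (x - 3)^2*(x + 1)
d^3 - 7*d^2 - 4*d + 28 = (d - 7)*(d - 2)*(d + 2)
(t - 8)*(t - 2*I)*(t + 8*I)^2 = t^4 - 8*t^3 + 14*I*t^3 - 32*t^2 - 112*I*t^2 + 256*t + 128*I*t - 1024*I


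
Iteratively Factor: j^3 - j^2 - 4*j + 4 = (j - 2)*(j^2 + j - 2) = (j - 2)*(j - 1)*(j + 2)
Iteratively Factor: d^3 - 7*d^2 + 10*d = (d)*(d^2 - 7*d + 10) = d*(d - 5)*(d - 2)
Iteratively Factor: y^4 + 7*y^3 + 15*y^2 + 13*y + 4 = (y + 4)*(y^3 + 3*y^2 + 3*y + 1) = (y + 1)*(y + 4)*(y^2 + 2*y + 1) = (y + 1)^2*(y + 4)*(y + 1)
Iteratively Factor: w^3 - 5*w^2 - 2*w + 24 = (w - 3)*(w^2 - 2*w - 8) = (w - 3)*(w + 2)*(w - 4)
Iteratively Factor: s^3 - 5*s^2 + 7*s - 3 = (s - 1)*(s^2 - 4*s + 3) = (s - 3)*(s - 1)*(s - 1)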